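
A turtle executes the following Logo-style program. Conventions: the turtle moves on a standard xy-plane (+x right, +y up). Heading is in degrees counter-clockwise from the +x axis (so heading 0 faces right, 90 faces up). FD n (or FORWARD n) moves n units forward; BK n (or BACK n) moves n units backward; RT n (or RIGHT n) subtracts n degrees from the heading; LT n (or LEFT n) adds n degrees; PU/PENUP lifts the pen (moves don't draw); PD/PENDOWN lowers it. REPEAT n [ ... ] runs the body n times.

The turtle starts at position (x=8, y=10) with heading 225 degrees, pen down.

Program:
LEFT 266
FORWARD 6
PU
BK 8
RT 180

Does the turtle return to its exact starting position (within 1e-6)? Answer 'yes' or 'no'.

Executing turtle program step by step:
Start: pos=(8,10), heading=225, pen down
LT 266: heading 225 -> 131
FD 6: (8,10) -> (4.064,14.528) [heading=131, draw]
PU: pen up
BK 8: (4.064,14.528) -> (9.312,8.491) [heading=131, move]
RT 180: heading 131 -> 311
Final: pos=(9.312,8.491), heading=311, 1 segment(s) drawn

Start position: (8, 10)
Final position: (9.312, 8.491)
Distance = 2; >= 1e-6 -> NOT closed

Answer: no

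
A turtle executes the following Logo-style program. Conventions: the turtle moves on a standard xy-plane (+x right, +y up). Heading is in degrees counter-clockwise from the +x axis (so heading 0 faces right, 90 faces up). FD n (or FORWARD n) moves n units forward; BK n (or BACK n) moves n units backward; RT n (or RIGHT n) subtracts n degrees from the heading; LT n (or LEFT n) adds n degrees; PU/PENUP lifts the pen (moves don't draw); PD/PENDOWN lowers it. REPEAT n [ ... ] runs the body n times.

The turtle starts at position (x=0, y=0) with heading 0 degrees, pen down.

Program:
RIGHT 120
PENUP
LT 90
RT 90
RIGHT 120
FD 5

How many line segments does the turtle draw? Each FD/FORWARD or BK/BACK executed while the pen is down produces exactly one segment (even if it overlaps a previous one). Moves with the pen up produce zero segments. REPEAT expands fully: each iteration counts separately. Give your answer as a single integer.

Executing turtle program step by step:
Start: pos=(0,0), heading=0, pen down
RT 120: heading 0 -> 240
PU: pen up
LT 90: heading 240 -> 330
RT 90: heading 330 -> 240
RT 120: heading 240 -> 120
FD 5: (0,0) -> (-2.5,4.33) [heading=120, move]
Final: pos=(-2.5,4.33), heading=120, 0 segment(s) drawn
Segments drawn: 0

Answer: 0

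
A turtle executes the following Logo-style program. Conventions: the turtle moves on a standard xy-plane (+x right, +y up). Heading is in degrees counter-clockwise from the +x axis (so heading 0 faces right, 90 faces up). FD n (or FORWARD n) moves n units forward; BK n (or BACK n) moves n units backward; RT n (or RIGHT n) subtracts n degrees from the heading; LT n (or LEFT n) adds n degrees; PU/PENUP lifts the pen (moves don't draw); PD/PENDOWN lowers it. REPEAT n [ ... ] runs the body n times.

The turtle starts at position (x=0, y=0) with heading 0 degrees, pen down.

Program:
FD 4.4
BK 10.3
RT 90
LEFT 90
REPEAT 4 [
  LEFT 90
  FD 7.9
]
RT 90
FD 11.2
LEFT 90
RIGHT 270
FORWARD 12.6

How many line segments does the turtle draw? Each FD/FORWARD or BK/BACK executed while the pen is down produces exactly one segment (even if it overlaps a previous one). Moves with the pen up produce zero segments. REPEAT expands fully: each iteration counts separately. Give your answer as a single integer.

Answer: 8

Derivation:
Executing turtle program step by step:
Start: pos=(0,0), heading=0, pen down
FD 4.4: (0,0) -> (4.4,0) [heading=0, draw]
BK 10.3: (4.4,0) -> (-5.9,0) [heading=0, draw]
RT 90: heading 0 -> 270
LT 90: heading 270 -> 0
REPEAT 4 [
  -- iteration 1/4 --
  LT 90: heading 0 -> 90
  FD 7.9: (-5.9,0) -> (-5.9,7.9) [heading=90, draw]
  -- iteration 2/4 --
  LT 90: heading 90 -> 180
  FD 7.9: (-5.9,7.9) -> (-13.8,7.9) [heading=180, draw]
  -- iteration 3/4 --
  LT 90: heading 180 -> 270
  FD 7.9: (-13.8,7.9) -> (-13.8,0) [heading=270, draw]
  -- iteration 4/4 --
  LT 90: heading 270 -> 0
  FD 7.9: (-13.8,0) -> (-5.9,0) [heading=0, draw]
]
RT 90: heading 0 -> 270
FD 11.2: (-5.9,0) -> (-5.9,-11.2) [heading=270, draw]
LT 90: heading 270 -> 0
RT 270: heading 0 -> 90
FD 12.6: (-5.9,-11.2) -> (-5.9,1.4) [heading=90, draw]
Final: pos=(-5.9,1.4), heading=90, 8 segment(s) drawn
Segments drawn: 8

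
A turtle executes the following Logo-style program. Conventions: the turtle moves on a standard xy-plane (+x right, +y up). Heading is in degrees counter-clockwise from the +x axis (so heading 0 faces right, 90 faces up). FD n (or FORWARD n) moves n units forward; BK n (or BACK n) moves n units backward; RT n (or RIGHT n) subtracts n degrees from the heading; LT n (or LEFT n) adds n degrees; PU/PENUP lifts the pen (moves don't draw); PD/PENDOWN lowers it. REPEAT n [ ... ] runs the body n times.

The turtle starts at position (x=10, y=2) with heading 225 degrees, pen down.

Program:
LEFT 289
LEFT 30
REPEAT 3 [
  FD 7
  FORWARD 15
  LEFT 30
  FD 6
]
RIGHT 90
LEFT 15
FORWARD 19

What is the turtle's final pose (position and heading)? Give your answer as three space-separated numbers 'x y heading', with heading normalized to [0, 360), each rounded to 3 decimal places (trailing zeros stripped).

Answer: -64.98 -52.529 199

Derivation:
Executing turtle program step by step:
Start: pos=(10,2), heading=225, pen down
LT 289: heading 225 -> 154
LT 30: heading 154 -> 184
REPEAT 3 [
  -- iteration 1/3 --
  FD 7: (10,2) -> (3.017,1.512) [heading=184, draw]
  FD 15: (3.017,1.512) -> (-11.946,0.465) [heading=184, draw]
  LT 30: heading 184 -> 214
  FD 6: (-11.946,0.465) -> (-16.921,-2.89) [heading=214, draw]
  -- iteration 2/3 --
  FD 7: (-16.921,-2.89) -> (-22.724,-6.804) [heading=214, draw]
  FD 15: (-22.724,-6.804) -> (-35.159,-15.192) [heading=214, draw]
  LT 30: heading 214 -> 244
  FD 6: (-35.159,-15.192) -> (-37.79,-20.585) [heading=244, draw]
  -- iteration 3/3 --
  FD 7: (-37.79,-20.585) -> (-40.858,-26.876) [heading=244, draw]
  FD 15: (-40.858,-26.876) -> (-47.434,-40.358) [heading=244, draw]
  LT 30: heading 244 -> 274
  FD 6: (-47.434,-40.358) -> (-47.015,-46.344) [heading=274, draw]
]
RT 90: heading 274 -> 184
LT 15: heading 184 -> 199
FD 19: (-47.015,-46.344) -> (-64.98,-52.529) [heading=199, draw]
Final: pos=(-64.98,-52.529), heading=199, 10 segment(s) drawn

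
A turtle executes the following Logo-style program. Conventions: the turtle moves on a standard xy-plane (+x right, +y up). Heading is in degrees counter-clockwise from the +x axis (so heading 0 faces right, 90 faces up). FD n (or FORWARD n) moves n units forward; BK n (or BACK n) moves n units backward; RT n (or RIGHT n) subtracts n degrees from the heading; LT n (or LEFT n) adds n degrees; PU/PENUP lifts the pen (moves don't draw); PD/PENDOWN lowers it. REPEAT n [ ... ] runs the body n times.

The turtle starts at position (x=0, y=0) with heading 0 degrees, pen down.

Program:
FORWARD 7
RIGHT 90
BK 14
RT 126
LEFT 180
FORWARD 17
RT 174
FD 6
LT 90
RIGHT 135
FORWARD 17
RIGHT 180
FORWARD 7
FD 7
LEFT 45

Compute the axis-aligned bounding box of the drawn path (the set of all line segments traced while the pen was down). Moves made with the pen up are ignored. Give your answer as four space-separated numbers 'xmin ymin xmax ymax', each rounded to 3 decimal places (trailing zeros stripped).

Executing turtle program step by step:
Start: pos=(0,0), heading=0, pen down
FD 7: (0,0) -> (7,0) [heading=0, draw]
RT 90: heading 0 -> 270
BK 14: (7,0) -> (7,14) [heading=270, draw]
RT 126: heading 270 -> 144
LT 180: heading 144 -> 324
FD 17: (7,14) -> (20.753,4.008) [heading=324, draw]
RT 174: heading 324 -> 150
FD 6: (20.753,4.008) -> (15.557,7.008) [heading=150, draw]
LT 90: heading 150 -> 240
RT 135: heading 240 -> 105
FD 17: (15.557,7.008) -> (11.157,23.428) [heading=105, draw]
RT 180: heading 105 -> 285
FD 7: (11.157,23.428) -> (12.969,16.667) [heading=285, draw]
FD 7: (12.969,16.667) -> (14.781,9.905) [heading=285, draw]
LT 45: heading 285 -> 330
Final: pos=(14.781,9.905), heading=330, 7 segment(s) drawn

Segment endpoints: x in {0, 7, 7, 11.157, 12.969, 14.781, 15.557, 20.753}, y in {0, 4.008, 7.008, 9.905, 14, 16.667, 23.428}
xmin=0, ymin=0, xmax=20.753, ymax=23.428

Answer: 0 0 20.753 23.428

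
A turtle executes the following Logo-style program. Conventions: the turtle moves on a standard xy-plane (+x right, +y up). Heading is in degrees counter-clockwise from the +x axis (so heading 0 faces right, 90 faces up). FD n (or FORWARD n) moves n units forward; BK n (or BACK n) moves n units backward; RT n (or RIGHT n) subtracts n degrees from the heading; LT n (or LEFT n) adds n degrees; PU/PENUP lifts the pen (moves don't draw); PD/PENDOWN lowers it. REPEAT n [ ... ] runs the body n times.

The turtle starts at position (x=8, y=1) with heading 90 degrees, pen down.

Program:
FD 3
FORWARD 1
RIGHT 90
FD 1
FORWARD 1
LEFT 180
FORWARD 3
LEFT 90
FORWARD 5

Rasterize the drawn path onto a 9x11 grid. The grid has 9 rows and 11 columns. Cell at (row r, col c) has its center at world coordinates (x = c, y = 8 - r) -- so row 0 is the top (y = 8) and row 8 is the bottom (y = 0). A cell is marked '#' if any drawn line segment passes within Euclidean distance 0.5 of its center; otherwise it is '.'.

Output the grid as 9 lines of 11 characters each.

Segment 0: (8,1) -> (8,4)
Segment 1: (8,4) -> (8,5)
Segment 2: (8,5) -> (9,5)
Segment 3: (9,5) -> (10,5)
Segment 4: (10,5) -> (7,5)
Segment 5: (7,5) -> (7,0)

Answer: ...........
...........
...........
.......####
.......##..
.......##..
.......##..
.......##..
.......#...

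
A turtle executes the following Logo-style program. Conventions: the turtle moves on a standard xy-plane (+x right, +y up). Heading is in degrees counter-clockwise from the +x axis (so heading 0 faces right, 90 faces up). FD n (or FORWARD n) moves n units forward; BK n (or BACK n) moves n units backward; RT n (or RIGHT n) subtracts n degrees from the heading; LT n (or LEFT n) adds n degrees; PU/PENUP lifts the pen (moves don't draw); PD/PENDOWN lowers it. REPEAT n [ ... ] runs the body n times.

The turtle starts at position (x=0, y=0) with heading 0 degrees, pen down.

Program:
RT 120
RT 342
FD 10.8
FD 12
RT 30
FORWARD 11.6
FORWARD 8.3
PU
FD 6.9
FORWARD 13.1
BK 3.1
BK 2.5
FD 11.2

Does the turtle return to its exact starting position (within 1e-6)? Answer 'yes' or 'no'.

Executing turtle program step by step:
Start: pos=(0,0), heading=0, pen down
RT 120: heading 0 -> 240
RT 342: heading 240 -> 258
FD 10.8: (0,0) -> (-2.245,-10.564) [heading=258, draw]
FD 12: (-2.245,-10.564) -> (-4.74,-22.302) [heading=258, draw]
RT 30: heading 258 -> 228
FD 11.6: (-4.74,-22.302) -> (-12.502,-30.922) [heading=228, draw]
FD 8.3: (-12.502,-30.922) -> (-18.056,-37.09) [heading=228, draw]
PU: pen up
FD 6.9: (-18.056,-37.09) -> (-22.673,-42.218) [heading=228, move]
FD 13.1: (-22.673,-42.218) -> (-31.439,-51.953) [heading=228, move]
BK 3.1: (-31.439,-51.953) -> (-29.364,-49.649) [heading=228, move]
BK 2.5: (-29.364,-49.649) -> (-27.692,-47.792) [heading=228, move]
FD 11.2: (-27.692,-47.792) -> (-35.186,-56.115) [heading=228, move]
Final: pos=(-35.186,-56.115), heading=228, 4 segment(s) drawn

Start position: (0, 0)
Final position: (-35.186, -56.115)
Distance = 66.234; >= 1e-6 -> NOT closed

Answer: no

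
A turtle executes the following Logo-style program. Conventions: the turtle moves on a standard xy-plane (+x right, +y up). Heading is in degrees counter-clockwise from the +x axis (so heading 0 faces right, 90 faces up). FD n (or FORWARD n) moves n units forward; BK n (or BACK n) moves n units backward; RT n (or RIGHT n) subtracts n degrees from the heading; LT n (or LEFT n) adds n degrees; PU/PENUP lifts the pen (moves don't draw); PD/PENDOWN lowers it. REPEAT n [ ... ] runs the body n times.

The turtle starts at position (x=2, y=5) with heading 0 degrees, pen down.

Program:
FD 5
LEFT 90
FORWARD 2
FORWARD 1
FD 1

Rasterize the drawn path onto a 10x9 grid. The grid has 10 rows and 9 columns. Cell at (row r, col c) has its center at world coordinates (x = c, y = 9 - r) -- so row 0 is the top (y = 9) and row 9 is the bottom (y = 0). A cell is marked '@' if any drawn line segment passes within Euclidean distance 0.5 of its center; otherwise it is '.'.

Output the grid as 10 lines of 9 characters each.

Segment 0: (2,5) -> (7,5)
Segment 1: (7,5) -> (7,7)
Segment 2: (7,7) -> (7,8)
Segment 3: (7,8) -> (7,9)

Answer: .......@.
.......@.
.......@.
.......@.
..@@@@@@.
.........
.........
.........
.........
.........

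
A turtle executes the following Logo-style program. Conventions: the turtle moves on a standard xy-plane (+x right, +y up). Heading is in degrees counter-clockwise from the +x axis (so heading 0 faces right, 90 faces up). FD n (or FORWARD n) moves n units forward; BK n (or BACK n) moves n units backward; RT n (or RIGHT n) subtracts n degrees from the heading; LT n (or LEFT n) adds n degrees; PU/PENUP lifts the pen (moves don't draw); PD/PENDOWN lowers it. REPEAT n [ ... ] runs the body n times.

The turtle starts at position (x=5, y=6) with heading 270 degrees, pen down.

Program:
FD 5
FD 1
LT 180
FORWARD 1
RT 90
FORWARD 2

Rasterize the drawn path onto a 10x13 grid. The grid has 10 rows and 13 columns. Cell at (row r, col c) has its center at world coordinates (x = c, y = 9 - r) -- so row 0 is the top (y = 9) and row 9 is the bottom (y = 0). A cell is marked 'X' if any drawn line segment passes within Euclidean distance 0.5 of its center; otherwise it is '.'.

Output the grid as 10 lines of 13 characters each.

Segment 0: (5,6) -> (5,1)
Segment 1: (5,1) -> (5,0)
Segment 2: (5,0) -> (5,1)
Segment 3: (5,1) -> (7,1)

Answer: .............
.............
.............
.....X.......
.....X.......
.....X.......
.....X.......
.....X.......
.....XXX.....
.....X.......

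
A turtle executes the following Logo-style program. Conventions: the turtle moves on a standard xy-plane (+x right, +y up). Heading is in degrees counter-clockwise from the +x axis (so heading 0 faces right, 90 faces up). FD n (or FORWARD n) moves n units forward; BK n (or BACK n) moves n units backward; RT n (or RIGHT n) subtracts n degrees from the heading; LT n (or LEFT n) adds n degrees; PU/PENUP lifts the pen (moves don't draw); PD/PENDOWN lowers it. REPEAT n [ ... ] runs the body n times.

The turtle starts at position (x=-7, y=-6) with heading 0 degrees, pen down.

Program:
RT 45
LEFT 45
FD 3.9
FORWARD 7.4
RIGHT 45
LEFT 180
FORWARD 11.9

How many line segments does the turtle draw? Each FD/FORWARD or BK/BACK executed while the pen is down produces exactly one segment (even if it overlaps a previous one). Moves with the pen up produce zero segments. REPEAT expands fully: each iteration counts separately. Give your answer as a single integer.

Executing turtle program step by step:
Start: pos=(-7,-6), heading=0, pen down
RT 45: heading 0 -> 315
LT 45: heading 315 -> 0
FD 3.9: (-7,-6) -> (-3.1,-6) [heading=0, draw]
FD 7.4: (-3.1,-6) -> (4.3,-6) [heading=0, draw]
RT 45: heading 0 -> 315
LT 180: heading 315 -> 135
FD 11.9: (4.3,-6) -> (-4.115,2.415) [heading=135, draw]
Final: pos=(-4.115,2.415), heading=135, 3 segment(s) drawn
Segments drawn: 3

Answer: 3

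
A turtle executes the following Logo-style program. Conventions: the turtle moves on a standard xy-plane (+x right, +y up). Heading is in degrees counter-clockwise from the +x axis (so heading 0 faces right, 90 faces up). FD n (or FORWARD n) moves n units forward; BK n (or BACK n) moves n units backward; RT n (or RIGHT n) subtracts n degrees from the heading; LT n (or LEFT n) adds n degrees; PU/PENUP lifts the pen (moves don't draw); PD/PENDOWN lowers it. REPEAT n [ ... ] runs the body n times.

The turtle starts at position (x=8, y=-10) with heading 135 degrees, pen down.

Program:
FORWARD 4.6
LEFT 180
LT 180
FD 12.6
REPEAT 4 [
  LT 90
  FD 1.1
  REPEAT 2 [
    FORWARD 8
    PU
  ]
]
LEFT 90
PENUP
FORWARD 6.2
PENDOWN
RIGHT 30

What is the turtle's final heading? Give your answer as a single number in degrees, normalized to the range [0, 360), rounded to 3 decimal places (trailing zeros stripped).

Answer: 195

Derivation:
Executing turtle program step by step:
Start: pos=(8,-10), heading=135, pen down
FD 4.6: (8,-10) -> (4.747,-6.747) [heading=135, draw]
LT 180: heading 135 -> 315
LT 180: heading 315 -> 135
FD 12.6: (4.747,-6.747) -> (-4.162,2.162) [heading=135, draw]
REPEAT 4 [
  -- iteration 1/4 --
  LT 90: heading 135 -> 225
  FD 1.1: (-4.162,2.162) -> (-4.94,1.384) [heading=225, draw]
  REPEAT 2 [
    -- iteration 1/2 --
    FD 8: (-4.94,1.384) -> (-10.597,-4.272) [heading=225, draw]
    PU: pen up
    -- iteration 2/2 --
    FD 8: (-10.597,-4.272) -> (-16.254,-9.929) [heading=225, move]
    PU: pen up
  ]
  -- iteration 2/4 --
  LT 90: heading 225 -> 315
  FD 1.1: (-16.254,-9.929) -> (-15.476,-10.707) [heading=315, move]
  REPEAT 2 [
    -- iteration 1/2 --
    FD 8: (-15.476,-10.707) -> (-9.819,-16.364) [heading=315, move]
    PU: pen up
    -- iteration 2/2 --
    FD 8: (-9.819,-16.364) -> (-4.162,-22.021) [heading=315, move]
    PU: pen up
  ]
  -- iteration 3/4 --
  LT 90: heading 315 -> 45
  FD 1.1: (-4.162,-22.021) -> (-3.384,-21.243) [heading=45, move]
  REPEAT 2 [
    -- iteration 1/2 --
    FD 8: (-3.384,-21.243) -> (2.272,-15.586) [heading=45, move]
    PU: pen up
    -- iteration 2/2 --
    FD 8: (2.272,-15.586) -> (7.929,-9.929) [heading=45, move]
    PU: pen up
  ]
  -- iteration 4/4 --
  LT 90: heading 45 -> 135
  FD 1.1: (7.929,-9.929) -> (7.151,-9.151) [heading=135, move]
  REPEAT 2 [
    -- iteration 1/2 --
    FD 8: (7.151,-9.151) -> (1.495,-3.495) [heading=135, move]
    PU: pen up
    -- iteration 2/2 --
    FD 8: (1.495,-3.495) -> (-4.162,2.162) [heading=135, move]
    PU: pen up
  ]
]
LT 90: heading 135 -> 225
PU: pen up
FD 6.2: (-4.162,2.162) -> (-8.546,-2.222) [heading=225, move]
PD: pen down
RT 30: heading 225 -> 195
Final: pos=(-8.546,-2.222), heading=195, 4 segment(s) drawn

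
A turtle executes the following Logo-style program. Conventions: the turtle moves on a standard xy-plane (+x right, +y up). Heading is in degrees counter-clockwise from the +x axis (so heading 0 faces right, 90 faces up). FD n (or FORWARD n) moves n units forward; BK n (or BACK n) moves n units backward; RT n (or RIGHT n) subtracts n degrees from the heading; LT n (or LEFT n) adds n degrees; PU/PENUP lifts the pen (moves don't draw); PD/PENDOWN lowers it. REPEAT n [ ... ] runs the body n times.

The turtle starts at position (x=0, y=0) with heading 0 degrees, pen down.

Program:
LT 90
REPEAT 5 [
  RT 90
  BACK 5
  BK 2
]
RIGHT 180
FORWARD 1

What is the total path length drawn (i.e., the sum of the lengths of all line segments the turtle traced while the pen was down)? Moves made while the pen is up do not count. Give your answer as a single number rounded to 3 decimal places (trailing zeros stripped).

Answer: 36

Derivation:
Executing turtle program step by step:
Start: pos=(0,0), heading=0, pen down
LT 90: heading 0 -> 90
REPEAT 5 [
  -- iteration 1/5 --
  RT 90: heading 90 -> 0
  BK 5: (0,0) -> (-5,0) [heading=0, draw]
  BK 2: (-5,0) -> (-7,0) [heading=0, draw]
  -- iteration 2/5 --
  RT 90: heading 0 -> 270
  BK 5: (-7,0) -> (-7,5) [heading=270, draw]
  BK 2: (-7,5) -> (-7,7) [heading=270, draw]
  -- iteration 3/5 --
  RT 90: heading 270 -> 180
  BK 5: (-7,7) -> (-2,7) [heading=180, draw]
  BK 2: (-2,7) -> (0,7) [heading=180, draw]
  -- iteration 4/5 --
  RT 90: heading 180 -> 90
  BK 5: (0,7) -> (0,2) [heading=90, draw]
  BK 2: (0,2) -> (0,0) [heading=90, draw]
  -- iteration 5/5 --
  RT 90: heading 90 -> 0
  BK 5: (0,0) -> (-5,0) [heading=0, draw]
  BK 2: (-5,0) -> (-7,0) [heading=0, draw]
]
RT 180: heading 0 -> 180
FD 1: (-7,0) -> (-8,0) [heading=180, draw]
Final: pos=(-8,0), heading=180, 11 segment(s) drawn

Segment lengths:
  seg 1: (0,0) -> (-5,0), length = 5
  seg 2: (-5,0) -> (-7,0), length = 2
  seg 3: (-7,0) -> (-7,5), length = 5
  seg 4: (-7,5) -> (-7,7), length = 2
  seg 5: (-7,7) -> (-2,7), length = 5
  seg 6: (-2,7) -> (0,7), length = 2
  seg 7: (0,7) -> (0,2), length = 5
  seg 8: (0,2) -> (0,0), length = 2
  seg 9: (0,0) -> (-5,0), length = 5
  seg 10: (-5,0) -> (-7,0), length = 2
  seg 11: (-7,0) -> (-8,0), length = 1
Total = 36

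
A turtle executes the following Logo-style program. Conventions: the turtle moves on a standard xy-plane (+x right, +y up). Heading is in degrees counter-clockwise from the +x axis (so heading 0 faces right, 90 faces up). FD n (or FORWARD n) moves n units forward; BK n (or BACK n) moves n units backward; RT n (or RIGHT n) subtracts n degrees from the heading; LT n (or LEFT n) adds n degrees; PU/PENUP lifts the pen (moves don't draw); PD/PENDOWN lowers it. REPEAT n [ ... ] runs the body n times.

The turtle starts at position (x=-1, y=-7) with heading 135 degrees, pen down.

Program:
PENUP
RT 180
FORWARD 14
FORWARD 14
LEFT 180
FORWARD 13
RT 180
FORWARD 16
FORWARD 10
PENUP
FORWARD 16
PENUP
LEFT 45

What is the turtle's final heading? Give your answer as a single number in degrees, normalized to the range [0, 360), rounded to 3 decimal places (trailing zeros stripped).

Executing turtle program step by step:
Start: pos=(-1,-7), heading=135, pen down
PU: pen up
RT 180: heading 135 -> 315
FD 14: (-1,-7) -> (8.899,-16.899) [heading=315, move]
FD 14: (8.899,-16.899) -> (18.799,-26.799) [heading=315, move]
LT 180: heading 315 -> 135
FD 13: (18.799,-26.799) -> (9.607,-17.607) [heading=135, move]
RT 180: heading 135 -> 315
FD 16: (9.607,-17.607) -> (20.92,-28.92) [heading=315, move]
FD 10: (20.92,-28.92) -> (27.991,-35.991) [heading=315, move]
PU: pen up
FD 16: (27.991,-35.991) -> (39.305,-47.305) [heading=315, move]
PU: pen up
LT 45: heading 315 -> 0
Final: pos=(39.305,-47.305), heading=0, 0 segment(s) drawn

Answer: 0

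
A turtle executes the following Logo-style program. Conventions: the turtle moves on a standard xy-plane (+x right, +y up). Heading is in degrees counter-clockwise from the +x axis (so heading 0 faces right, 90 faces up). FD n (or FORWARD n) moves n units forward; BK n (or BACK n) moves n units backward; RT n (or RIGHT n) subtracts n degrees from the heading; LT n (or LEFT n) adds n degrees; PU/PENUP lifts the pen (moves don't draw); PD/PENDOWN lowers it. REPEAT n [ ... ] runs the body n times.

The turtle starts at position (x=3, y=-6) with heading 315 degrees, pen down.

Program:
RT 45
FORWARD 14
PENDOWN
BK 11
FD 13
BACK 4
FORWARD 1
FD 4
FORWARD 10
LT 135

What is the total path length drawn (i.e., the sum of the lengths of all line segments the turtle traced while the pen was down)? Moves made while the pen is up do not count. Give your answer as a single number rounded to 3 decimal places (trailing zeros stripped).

Answer: 57

Derivation:
Executing turtle program step by step:
Start: pos=(3,-6), heading=315, pen down
RT 45: heading 315 -> 270
FD 14: (3,-6) -> (3,-20) [heading=270, draw]
PD: pen down
BK 11: (3,-20) -> (3,-9) [heading=270, draw]
FD 13: (3,-9) -> (3,-22) [heading=270, draw]
BK 4: (3,-22) -> (3,-18) [heading=270, draw]
FD 1: (3,-18) -> (3,-19) [heading=270, draw]
FD 4: (3,-19) -> (3,-23) [heading=270, draw]
FD 10: (3,-23) -> (3,-33) [heading=270, draw]
LT 135: heading 270 -> 45
Final: pos=(3,-33), heading=45, 7 segment(s) drawn

Segment lengths:
  seg 1: (3,-6) -> (3,-20), length = 14
  seg 2: (3,-20) -> (3,-9), length = 11
  seg 3: (3,-9) -> (3,-22), length = 13
  seg 4: (3,-22) -> (3,-18), length = 4
  seg 5: (3,-18) -> (3,-19), length = 1
  seg 6: (3,-19) -> (3,-23), length = 4
  seg 7: (3,-23) -> (3,-33), length = 10
Total = 57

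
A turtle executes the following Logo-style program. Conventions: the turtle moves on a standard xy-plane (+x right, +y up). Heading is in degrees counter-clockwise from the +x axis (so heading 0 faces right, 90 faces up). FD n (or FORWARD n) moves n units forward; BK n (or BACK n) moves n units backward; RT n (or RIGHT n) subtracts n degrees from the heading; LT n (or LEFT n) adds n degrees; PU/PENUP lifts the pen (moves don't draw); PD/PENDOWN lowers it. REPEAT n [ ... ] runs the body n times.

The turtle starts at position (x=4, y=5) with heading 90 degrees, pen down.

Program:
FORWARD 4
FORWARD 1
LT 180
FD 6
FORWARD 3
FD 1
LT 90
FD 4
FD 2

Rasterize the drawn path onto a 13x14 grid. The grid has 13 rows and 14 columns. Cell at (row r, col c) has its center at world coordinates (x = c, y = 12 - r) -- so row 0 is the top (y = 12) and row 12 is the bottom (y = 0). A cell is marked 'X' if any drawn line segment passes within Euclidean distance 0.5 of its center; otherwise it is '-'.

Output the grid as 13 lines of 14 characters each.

Segment 0: (4,5) -> (4,9)
Segment 1: (4,9) -> (4,10)
Segment 2: (4,10) -> (4,4)
Segment 3: (4,4) -> (4,1)
Segment 4: (4,1) -> (4,0)
Segment 5: (4,0) -> (8,-0)
Segment 6: (8,-0) -> (10,-0)

Answer: --------------
--------------
----X---------
----X---------
----X---------
----X---------
----X---------
----X---------
----X---------
----X---------
----X---------
----X---------
----XXXXXXX---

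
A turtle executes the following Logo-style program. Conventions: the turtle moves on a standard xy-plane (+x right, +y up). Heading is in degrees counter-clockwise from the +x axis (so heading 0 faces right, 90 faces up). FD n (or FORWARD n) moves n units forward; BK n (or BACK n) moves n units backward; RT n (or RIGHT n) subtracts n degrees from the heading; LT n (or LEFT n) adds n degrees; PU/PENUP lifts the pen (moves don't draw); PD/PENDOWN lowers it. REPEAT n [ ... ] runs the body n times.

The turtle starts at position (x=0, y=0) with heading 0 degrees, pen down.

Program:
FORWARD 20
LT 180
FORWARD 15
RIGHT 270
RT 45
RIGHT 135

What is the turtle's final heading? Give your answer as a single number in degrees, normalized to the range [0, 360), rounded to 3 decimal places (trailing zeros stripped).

Executing turtle program step by step:
Start: pos=(0,0), heading=0, pen down
FD 20: (0,0) -> (20,0) [heading=0, draw]
LT 180: heading 0 -> 180
FD 15: (20,0) -> (5,0) [heading=180, draw]
RT 270: heading 180 -> 270
RT 45: heading 270 -> 225
RT 135: heading 225 -> 90
Final: pos=(5,0), heading=90, 2 segment(s) drawn

Answer: 90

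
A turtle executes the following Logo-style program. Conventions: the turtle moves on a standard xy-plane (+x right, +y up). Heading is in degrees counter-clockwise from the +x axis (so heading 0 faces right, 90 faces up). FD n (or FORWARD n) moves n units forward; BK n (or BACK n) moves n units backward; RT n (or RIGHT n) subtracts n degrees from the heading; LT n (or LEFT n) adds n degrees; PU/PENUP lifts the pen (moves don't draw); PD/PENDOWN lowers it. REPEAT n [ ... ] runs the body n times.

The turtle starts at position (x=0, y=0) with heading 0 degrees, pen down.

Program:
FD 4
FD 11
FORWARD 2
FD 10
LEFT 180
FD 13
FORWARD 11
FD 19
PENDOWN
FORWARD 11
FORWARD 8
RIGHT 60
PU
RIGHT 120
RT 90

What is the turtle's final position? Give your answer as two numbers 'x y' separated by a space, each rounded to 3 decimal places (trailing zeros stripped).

Answer: -35 0

Derivation:
Executing turtle program step by step:
Start: pos=(0,0), heading=0, pen down
FD 4: (0,0) -> (4,0) [heading=0, draw]
FD 11: (4,0) -> (15,0) [heading=0, draw]
FD 2: (15,0) -> (17,0) [heading=0, draw]
FD 10: (17,0) -> (27,0) [heading=0, draw]
LT 180: heading 0 -> 180
FD 13: (27,0) -> (14,0) [heading=180, draw]
FD 11: (14,0) -> (3,0) [heading=180, draw]
FD 19: (3,0) -> (-16,0) [heading=180, draw]
PD: pen down
FD 11: (-16,0) -> (-27,0) [heading=180, draw]
FD 8: (-27,0) -> (-35,0) [heading=180, draw]
RT 60: heading 180 -> 120
PU: pen up
RT 120: heading 120 -> 0
RT 90: heading 0 -> 270
Final: pos=(-35,0), heading=270, 9 segment(s) drawn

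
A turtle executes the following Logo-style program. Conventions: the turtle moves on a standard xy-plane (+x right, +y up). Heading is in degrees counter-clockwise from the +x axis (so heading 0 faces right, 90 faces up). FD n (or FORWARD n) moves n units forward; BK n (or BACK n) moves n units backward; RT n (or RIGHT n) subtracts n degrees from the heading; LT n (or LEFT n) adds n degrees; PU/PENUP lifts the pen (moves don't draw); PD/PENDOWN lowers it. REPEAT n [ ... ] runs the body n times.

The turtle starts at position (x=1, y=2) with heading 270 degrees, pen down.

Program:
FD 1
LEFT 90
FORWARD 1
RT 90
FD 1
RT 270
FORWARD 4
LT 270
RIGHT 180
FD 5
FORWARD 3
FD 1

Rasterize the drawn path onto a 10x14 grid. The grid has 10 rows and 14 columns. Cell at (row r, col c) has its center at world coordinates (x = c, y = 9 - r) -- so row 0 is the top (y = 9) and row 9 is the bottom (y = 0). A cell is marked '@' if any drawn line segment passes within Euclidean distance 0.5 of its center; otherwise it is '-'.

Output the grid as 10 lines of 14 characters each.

Answer: ------@-------
------@-------
------@-------
------@-------
------@-------
------@-------
------@-------
-@----@-------
-@@---@-------
--@@@@@-------

Derivation:
Segment 0: (1,2) -> (1,1)
Segment 1: (1,1) -> (2,1)
Segment 2: (2,1) -> (2,-0)
Segment 3: (2,-0) -> (6,-0)
Segment 4: (6,-0) -> (6,5)
Segment 5: (6,5) -> (6,8)
Segment 6: (6,8) -> (6,9)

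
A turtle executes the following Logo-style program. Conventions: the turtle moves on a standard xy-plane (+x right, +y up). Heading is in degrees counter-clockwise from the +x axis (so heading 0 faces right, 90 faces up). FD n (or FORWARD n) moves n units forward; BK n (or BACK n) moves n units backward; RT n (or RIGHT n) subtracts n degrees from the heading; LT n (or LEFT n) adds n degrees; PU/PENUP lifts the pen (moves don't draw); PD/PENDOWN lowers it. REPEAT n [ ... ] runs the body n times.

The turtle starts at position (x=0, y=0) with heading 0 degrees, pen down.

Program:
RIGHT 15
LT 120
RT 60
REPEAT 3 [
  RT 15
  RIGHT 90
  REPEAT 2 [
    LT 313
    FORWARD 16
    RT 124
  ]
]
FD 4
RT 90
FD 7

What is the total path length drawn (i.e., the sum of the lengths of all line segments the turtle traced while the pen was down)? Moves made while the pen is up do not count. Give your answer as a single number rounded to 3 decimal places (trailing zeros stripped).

Executing turtle program step by step:
Start: pos=(0,0), heading=0, pen down
RT 15: heading 0 -> 345
LT 120: heading 345 -> 105
RT 60: heading 105 -> 45
REPEAT 3 [
  -- iteration 1/3 --
  RT 15: heading 45 -> 30
  RT 90: heading 30 -> 300
  REPEAT 2 [
    -- iteration 1/2 --
    LT 313: heading 300 -> 253
    FD 16: (0,0) -> (-4.678,-15.301) [heading=253, draw]
    RT 124: heading 253 -> 129
    -- iteration 2/2 --
    LT 313: heading 129 -> 82
    FD 16: (-4.678,-15.301) -> (-2.451,0.543) [heading=82, draw]
    RT 124: heading 82 -> 318
  ]
  -- iteration 2/3 --
  RT 15: heading 318 -> 303
  RT 90: heading 303 -> 213
  REPEAT 2 [
    -- iteration 1/2 --
    LT 313: heading 213 -> 166
    FD 16: (-2.451,0.543) -> (-17.976,4.414) [heading=166, draw]
    RT 124: heading 166 -> 42
    -- iteration 2/2 --
    LT 313: heading 42 -> 355
    FD 16: (-17.976,4.414) -> (-2.037,3.02) [heading=355, draw]
    RT 124: heading 355 -> 231
  ]
  -- iteration 3/3 --
  RT 15: heading 231 -> 216
  RT 90: heading 216 -> 126
  REPEAT 2 [
    -- iteration 1/2 --
    LT 313: heading 126 -> 79
    FD 16: (-2.037,3.02) -> (1.016,18.726) [heading=79, draw]
    RT 124: heading 79 -> 315
    -- iteration 2/2 --
    LT 313: heading 315 -> 268
    FD 16: (1.016,18.726) -> (0.458,2.735) [heading=268, draw]
    RT 124: heading 268 -> 144
  ]
]
FD 4: (0.458,2.735) -> (-2.778,5.087) [heading=144, draw]
RT 90: heading 144 -> 54
FD 7: (-2.778,5.087) -> (1.336,10.75) [heading=54, draw]
Final: pos=(1.336,10.75), heading=54, 8 segment(s) drawn

Segment lengths:
  seg 1: (0,0) -> (-4.678,-15.301), length = 16
  seg 2: (-4.678,-15.301) -> (-2.451,0.543), length = 16
  seg 3: (-2.451,0.543) -> (-17.976,4.414), length = 16
  seg 4: (-17.976,4.414) -> (-2.037,3.02), length = 16
  seg 5: (-2.037,3.02) -> (1.016,18.726), length = 16
  seg 6: (1.016,18.726) -> (0.458,2.735), length = 16
  seg 7: (0.458,2.735) -> (-2.778,5.087), length = 4
  seg 8: (-2.778,5.087) -> (1.336,10.75), length = 7
Total = 107

Answer: 107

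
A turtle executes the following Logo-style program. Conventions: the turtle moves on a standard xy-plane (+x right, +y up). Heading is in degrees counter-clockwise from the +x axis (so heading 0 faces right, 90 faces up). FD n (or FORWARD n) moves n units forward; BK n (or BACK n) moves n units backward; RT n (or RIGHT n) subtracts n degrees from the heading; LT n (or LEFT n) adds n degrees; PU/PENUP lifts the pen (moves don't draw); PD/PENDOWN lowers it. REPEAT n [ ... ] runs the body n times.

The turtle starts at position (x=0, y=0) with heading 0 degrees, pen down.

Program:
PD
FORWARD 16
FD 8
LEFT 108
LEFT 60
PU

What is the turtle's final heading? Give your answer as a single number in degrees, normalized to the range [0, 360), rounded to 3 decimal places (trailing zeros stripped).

Executing turtle program step by step:
Start: pos=(0,0), heading=0, pen down
PD: pen down
FD 16: (0,0) -> (16,0) [heading=0, draw]
FD 8: (16,0) -> (24,0) [heading=0, draw]
LT 108: heading 0 -> 108
LT 60: heading 108 -> 168
PU: pen up
Final: pos=(24,0), heading=168, 2 segment(s) drawn

Answer: 168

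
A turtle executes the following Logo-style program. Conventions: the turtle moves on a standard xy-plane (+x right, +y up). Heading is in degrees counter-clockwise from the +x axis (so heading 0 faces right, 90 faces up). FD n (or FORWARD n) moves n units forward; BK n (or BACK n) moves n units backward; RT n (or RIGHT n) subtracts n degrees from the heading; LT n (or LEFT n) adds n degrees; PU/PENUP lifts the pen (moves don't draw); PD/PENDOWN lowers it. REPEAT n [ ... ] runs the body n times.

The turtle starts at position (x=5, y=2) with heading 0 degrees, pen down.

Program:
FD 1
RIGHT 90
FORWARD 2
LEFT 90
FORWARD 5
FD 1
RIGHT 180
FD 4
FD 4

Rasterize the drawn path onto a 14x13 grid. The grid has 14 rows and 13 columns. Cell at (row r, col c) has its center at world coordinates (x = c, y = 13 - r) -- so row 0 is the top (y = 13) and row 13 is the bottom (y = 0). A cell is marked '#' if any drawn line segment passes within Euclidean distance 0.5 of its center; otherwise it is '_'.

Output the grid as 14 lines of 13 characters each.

Answer: _____________
_____________
_____________
_____________
_____________
_____________
_____________
_____________
_____________
_____________
_____________
_____##______
______#______
____#########

Derivation:
Segment 0: (5,2) -> (6,2)
Segment 1: (6,2) -> (6,0)
Segment 2: (6,0) -> (11,0)
Segment 3: (11,0) -> (12,0)
Segment 4: (12,0) -> (8,-0)
Segment 5: (8,-0) -> (4,-0)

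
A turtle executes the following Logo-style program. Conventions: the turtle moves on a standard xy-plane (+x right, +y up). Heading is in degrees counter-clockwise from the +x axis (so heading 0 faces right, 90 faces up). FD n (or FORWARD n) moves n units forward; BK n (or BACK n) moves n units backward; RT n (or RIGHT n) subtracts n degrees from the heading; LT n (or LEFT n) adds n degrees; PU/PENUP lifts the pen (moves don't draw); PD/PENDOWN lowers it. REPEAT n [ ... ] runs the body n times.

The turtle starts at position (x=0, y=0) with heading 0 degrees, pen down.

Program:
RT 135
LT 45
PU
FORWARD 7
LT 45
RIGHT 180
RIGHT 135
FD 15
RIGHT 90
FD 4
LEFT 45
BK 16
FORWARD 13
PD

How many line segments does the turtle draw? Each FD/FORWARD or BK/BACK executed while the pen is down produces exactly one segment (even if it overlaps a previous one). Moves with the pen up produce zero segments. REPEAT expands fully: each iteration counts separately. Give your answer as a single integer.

Executing turtle program step by step:
Start: pos=(0,0), heading=0, pen down
RT 135: heading 0 -> 225
LT 45: heading 225 -> 270
PU: pen up
FD 7: (0,0) -> (0,-7) [heading=270, move]
LT 45: heading 270 -> 315
RT 180: heading 315 -> 135
RT 135: heading 135 -> 0
FD 15: (0,-7) -> (15,-7) [heading=0, move]
RT 90: heading 0 -> 270
FD 4: (15,-7) -> (15,-11) [heading=270, move]
LT 45: heading 270 -> 315
BK 16: (15,-11) -> (3.686,0.314) [heading=315, move]
FD 13: (3.686,0.314) -> (12.879,-8.879) [heading=315, move]
PD: pen down
Final: pos=(12.879,-8.879), heading=315, 0 segment(s) drawn
Segments drawn: 0

Answer: 0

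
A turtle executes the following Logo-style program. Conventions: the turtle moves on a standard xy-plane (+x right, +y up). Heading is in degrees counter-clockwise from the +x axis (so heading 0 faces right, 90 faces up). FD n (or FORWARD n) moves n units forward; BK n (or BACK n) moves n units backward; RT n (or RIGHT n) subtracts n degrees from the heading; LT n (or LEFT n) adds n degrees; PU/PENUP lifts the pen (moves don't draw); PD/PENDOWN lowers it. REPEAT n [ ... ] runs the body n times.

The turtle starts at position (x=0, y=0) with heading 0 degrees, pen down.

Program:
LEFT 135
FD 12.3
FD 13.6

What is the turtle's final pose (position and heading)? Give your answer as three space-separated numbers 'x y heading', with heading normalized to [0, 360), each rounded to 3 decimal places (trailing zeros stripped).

Answer: -18.314 18.314 135

Derivation:
Executing turtle program step by step:
Start: pos=(0,0), heading=0, pen down
LT 135: heading 0 -> 135
FD 12.3: (0,0) -> (-8.697,8.697) [heading=135, draw]
FD 13.6: (-8.697,8.697) -> (-18.314,18.314) [heading=135, draw]
Final: pos=(-18.314,18.314), heading=135, 2 segment(s) drawn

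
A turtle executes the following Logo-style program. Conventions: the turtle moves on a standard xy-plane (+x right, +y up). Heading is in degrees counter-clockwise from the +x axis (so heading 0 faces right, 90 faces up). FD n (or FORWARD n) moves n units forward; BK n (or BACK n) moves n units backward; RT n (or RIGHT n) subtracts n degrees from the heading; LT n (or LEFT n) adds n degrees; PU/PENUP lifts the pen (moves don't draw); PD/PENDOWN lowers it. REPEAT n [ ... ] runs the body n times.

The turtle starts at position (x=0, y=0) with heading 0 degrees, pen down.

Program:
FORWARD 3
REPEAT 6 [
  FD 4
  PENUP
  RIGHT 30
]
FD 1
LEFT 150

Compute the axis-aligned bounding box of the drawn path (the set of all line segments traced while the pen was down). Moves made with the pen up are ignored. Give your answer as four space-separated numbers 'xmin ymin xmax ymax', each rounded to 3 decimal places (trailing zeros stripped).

Answer: 0 0 7 0

Derivation:
Executing turtle program step by step:
Start: pos=(0,0), heading=0, pen down
FD 3: (0,0) -> (3,0) [heading=0, draw]
REPEAT 6 [
  -- iteration 1/6 --
  FD 4: (3,0) -> (7,0) [heading=0, draw]
  PU: pen up
  RT 30: heading 0 -> 330
  -- iteration 2/6 --
  FD 4: (7,0) -> (10.464,-2) [heading=330, move]
  PU: pen up
  RT 30: heading 330 -> 300
  -- iteration 3/6 --
  FD 4: (10.464,-2) -> (12.464,-5.464) [heading=300, move]
  PU: pen up
  RT 30: heading 300 -> 270
  -- iteration 4/6 --
  FD 4: (12.464,-5.464) -> (12.464,-9.464) [heading=270, move]
  PU: pen up
  RT 30: heading 270 -> 240
  -- iteration 5/6 --
  FD 4: (12.464,-9.464) -> (10.464,-12.928) [heading=240, move]
  PU: pen up
  RT 30: heading 240 -> 210
  -- iteration 6/6 --
  FD 4: (10.464,-12.928) -> (7,-14.928) [heading=210, move]
  PU: pen up
  RT 30: heading 210 -> 180
]
FD 1: (7,-14.928) -> (6,-14.928) [heading=180, move]
LT 150: heading 180 -> 330
Final: pos=(6,-14.928), heading=330, 2 segment(s) drawn

Segment endpoints: x in {0, 3, 7}, y in {0}
xmin=0, ymin=0, xmax=7, ymax=0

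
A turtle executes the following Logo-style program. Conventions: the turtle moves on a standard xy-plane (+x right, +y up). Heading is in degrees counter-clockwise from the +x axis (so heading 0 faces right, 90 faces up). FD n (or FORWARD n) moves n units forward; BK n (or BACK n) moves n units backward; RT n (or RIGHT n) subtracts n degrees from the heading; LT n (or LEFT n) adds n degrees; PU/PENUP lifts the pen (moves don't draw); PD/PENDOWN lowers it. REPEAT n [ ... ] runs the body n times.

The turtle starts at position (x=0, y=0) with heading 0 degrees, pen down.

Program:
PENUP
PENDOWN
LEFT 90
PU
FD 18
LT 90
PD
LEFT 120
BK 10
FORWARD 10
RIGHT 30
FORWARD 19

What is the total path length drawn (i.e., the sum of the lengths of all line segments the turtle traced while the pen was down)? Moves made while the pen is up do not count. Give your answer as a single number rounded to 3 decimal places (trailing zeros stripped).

Executing turtle program step by step:
Start: pos=(0,0), heading=0, pen down
PU: pen up
PD: pen down
LT 90: heading 0 -> 90
PU: pen up
FD 18: (0,0) -> (0,18) [heading=90, move]
LT 90: heading 90 -> 180
PD: pen down
LT 120: heading 180 -> 300
BK 10: (0,18) -> (-5,26.66) [heading=300, draw]
FD 10: (-5,26.66) -> (0,18) [heading=300, draw]
RT 30: heading 300 -> 270
FD 19: (0,18) -> (0,-1) [heading=270, draw]
Final: pos=(0,-1), heading=270, 3 segment(s) drawn

Segment lengths:
  seg 1: (0,18) -> (-5,26.66), length = 10
  seg 2: (-5,26.66) -> (0,18), length = 10
  seg 3: (0,18) -> (0,-1), length = 19
Total = 39

Answer: 39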